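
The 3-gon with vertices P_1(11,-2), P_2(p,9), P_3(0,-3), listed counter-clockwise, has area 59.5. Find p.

13

The doubled signed area Σ (x_i y_{i+1} − x_{i+1} y_i) is linear in p.
With p=0 it equals 132; the coefficient of p is -1 (from the two edges through P_2).
So -1·p + 132 = 2·59.5 = 119 ⇒ p = 13.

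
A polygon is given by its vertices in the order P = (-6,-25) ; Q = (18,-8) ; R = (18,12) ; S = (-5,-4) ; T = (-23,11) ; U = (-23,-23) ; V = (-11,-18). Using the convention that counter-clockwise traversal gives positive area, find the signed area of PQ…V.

904.5

Σ = (498) + (360) + (-12) + (-147) + (782) + (161) + (167) = 1809
Signed area = Σ/2 = 904.5 (positive ⇒ counter-clockwise traversal).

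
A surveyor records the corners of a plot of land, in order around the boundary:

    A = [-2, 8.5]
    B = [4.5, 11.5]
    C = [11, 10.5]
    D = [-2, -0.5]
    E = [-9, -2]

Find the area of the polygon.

Apply the shoelace (surveyor's) formula: 2A = Σ (x_i·y_{i+1} − x_{i+1}·y_i), indices taken mod 5.
Σ = (-61.25) + (-79.25) + (15.5) + (-0.5) + (-80.5) = -206
Area = |Σ|/2 = 103.

103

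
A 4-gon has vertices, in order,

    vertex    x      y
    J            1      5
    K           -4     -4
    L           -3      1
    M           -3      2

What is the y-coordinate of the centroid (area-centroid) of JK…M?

16/15

Apply Gauss's area formula. First the cross-terms c_i = x_i·y_{i+1} − x_{i+1}·y_i:
  16, -16, -3, -17  ⇒  2A = -20, A = -10.
Then Σ (y_i + y_{i+1})·c_i = -64, so ȳ = -64 / (6·(-10)) = 16/15.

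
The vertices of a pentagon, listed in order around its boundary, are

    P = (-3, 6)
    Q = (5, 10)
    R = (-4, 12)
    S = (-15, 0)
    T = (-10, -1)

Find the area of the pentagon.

Apply the surveyor's formula: 2A = Σ (x_i·y_{i+1} − x_{i+1}·y_i), indices taken mod 5.
P→Q: (-3)(10) − (5)(6) = -60
Q→R: (5)(12) − (-4)(10) = 100
R→S: (-4)(0) − (-15)(12) = 180
S→T: (-15)(-1) − (-10)(0) = 15
T→P: (-10)(6) − (-3)(-1) = -63
Σ = 172
Area = |Σ|/2 = 86.

86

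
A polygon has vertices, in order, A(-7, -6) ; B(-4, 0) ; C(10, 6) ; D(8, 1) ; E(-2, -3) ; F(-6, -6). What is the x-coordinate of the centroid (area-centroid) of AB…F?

Apply the shoelace formula. First the cross-terms c_i = x_i·y_{i+1} − x_{i+1}·y_i:
  -24, -24, -38, -22, -6, -6  ⇒  2A = -120, A = -60.
Then Σ (x_i + x_{i+1})·c_i = -570, so x̄ = -570 / (6·(-60)) = 19/12.

19/12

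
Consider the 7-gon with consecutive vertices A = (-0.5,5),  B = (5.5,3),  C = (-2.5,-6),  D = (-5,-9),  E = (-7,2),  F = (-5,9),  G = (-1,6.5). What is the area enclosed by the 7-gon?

106.625

Σ = (-29) + (-25.5) + (-7.5) + (-73) + (-53) + (-23.5) + (-1.75) = -213.25
Area = |Σ|/2 = 106.625.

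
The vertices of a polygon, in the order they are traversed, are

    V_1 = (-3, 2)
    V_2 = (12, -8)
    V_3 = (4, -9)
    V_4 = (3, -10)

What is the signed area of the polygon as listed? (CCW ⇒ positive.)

-56.5

Apply the shoelace (surveyor's) formula: 2A = Σ (x_i·y_{i+1} − x_{i+1}·y_i), indices taken mod 4.
Σ = (0) + (-76) + (-13) + (-24) = -113
Signed area = Σ/2 = -56.5 (negative ⇒ clockwise traversal).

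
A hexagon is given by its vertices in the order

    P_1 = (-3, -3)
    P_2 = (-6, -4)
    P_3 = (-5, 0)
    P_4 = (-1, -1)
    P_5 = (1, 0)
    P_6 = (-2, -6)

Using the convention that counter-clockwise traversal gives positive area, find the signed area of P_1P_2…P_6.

Apply Gauss's area formula: 2A = Σ (x_i·y_{i+1} − x_{i+1}·y_i), indices taken mod 6.
P_1→P_2: (-3)(-4) − (-6)(-3) = -6
P_2→P_3: (-6)(0) − (-5)(-4) = -20
P_3→P_4: (-5)(-1) − (-1)(0) = 5
P_4→P_5: (-1)(0) − (1)(-1) = 1
P_5→P_6: (1)(-6) − (-2)(0) = -6
P_6→P_1: (-2)(-3) − (-3)(-6) = -12
Σ = -38
Signed area = Σ/2 = -19 (negative ⇒ clockwise traversal).

-19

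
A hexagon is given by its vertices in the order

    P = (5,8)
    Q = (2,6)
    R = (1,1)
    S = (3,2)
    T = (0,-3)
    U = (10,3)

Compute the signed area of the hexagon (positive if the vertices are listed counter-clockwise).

Apply the shoelace (surveyor's) formula: 2A = Σ (x_i·y_{i+1} − x_{i+1}·y_i), indices taken mod 6.
Σ = (14) + (-4) + (-1) + (-9) + (30) + (65) = 95
Signed area = Σ/2 = 47.5 (positive ⇒ counter-clockwise traversal).

47.5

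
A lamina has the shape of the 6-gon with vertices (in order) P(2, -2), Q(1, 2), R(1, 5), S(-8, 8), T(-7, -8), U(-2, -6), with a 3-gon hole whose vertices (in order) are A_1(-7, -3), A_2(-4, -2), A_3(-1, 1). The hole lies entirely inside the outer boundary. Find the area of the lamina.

106.5

Outer boundary:
Apply the surveyor's formula: 2A = Σ (x_i·y_{i+1} − x_{i+1}·y_i), indices taken mod 6.
Cross-terms: 6, 3, 48, 120, 26, 16  ⇒  Σ = 219
Area = |Σ|/2 = 109.5.
Hole:
Apply the shoelace (surveyor's) formula: 2A = Σ (x_i·y_{i+1} − x_{i+1}·y_i), indices taken mod 3.
A_1→A_2: (-7)(-2) − (-4)(-3) = 2
A_2→A_3: (-4)(1) − (-1)(-2) = -6
A_3→A_1: (-1)(-3) − (-7)(1) = 10
Σ = 6
Area = |Σ|/2 = 3.
Net area = 109.5 − 3 = 106.5.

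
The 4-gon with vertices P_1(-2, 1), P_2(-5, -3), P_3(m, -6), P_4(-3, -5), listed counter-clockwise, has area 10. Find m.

-5

The doubled signed area Σ (x_i y_{i+1} − x_{i+1} y_i) is linear in m.
With m=0 it equals 10; the coefficient of m is -2 (from the two edges through P_3).
So -2·m + 10 = 2·10 = 20 ⇒ m = -5.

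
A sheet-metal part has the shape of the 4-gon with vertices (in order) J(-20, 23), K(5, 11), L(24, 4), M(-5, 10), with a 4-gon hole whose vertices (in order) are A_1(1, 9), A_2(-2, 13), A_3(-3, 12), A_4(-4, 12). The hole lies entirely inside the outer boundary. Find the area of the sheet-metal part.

Outer boundary:
Apply Gauss's area formula: 2A = Σ (x_i·y_{i+1} − x_{i+1}·y_i), indices taken mod 4.
J→K: (-20)(11) − (5)(23) = -335
K→L: (5)(4) − (24)(11) = -244
L→M: (24)(10) − (-5)(4) = 260
M→J: (-5)(23) − (-20)(10) = 85
Σ = -234
Area = |Σ|/2 = 117.
Hole:
Apply the shoelace (surveyor's) formula: 2A = Σ (x_i·y_{i+1} − x_{i+1}·y_i), indices taken mod 4.
Cross-terms: 31, 15, 12, -48  ⇒  Σ = 10
Area = |Σ|/2 = 5.
Net area = 117 − 5 = 112.

112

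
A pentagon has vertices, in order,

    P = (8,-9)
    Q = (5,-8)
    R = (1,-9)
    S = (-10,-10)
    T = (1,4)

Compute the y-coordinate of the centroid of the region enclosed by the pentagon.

Apply Gauss's area formula. First the cross-terms c_i = x_i·y_{i+1} − x_{i+1}·y_i:
  -19, -37, -100, -30, -41  ⇒  2A = -227, A = -113.5.
Then Σ (y_i + y_{i+1})·c_i = 3237, so ȳ = 3237 / (6·(-113.5)) = -1079/227.

-1079/227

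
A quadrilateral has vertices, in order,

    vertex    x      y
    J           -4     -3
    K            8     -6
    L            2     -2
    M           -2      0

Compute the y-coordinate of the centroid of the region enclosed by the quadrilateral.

Apply the shoelace formula. First the cross-terms c_i = x_i·y_{i+1} − x_{i+1}·y_i:
  48, -4, -4, 6  ⇒  2A = 46, A = 23.
Then Σ (y_i + y_{i+1})·c_i = -410, so ȳ = -410 / (6·23) = -205/69.

-205/69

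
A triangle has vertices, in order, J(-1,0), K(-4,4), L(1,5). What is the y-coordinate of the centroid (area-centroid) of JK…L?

Apply the shoelace formula. First the cross-terms c_i = x_i·y_{i+1} − x_{i+1}·y_i:
  -4, -24, 5  ⇒  2A = -23, A = -11.5.
Then Σ (y_i + y_{i+1})·c_i = -207, so ȳ = -207 / (6·(-11.5)) = 3.

3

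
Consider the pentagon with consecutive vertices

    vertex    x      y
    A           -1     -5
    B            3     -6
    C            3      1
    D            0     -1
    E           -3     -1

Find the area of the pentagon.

25

Σ = (21) + (21) + (-3) + (-3) + (14) = 50
Area = |Σ|/2 = 25.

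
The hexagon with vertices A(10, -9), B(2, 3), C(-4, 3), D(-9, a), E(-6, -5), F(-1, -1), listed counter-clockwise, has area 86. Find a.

7

Write out the shoelace sum; only the two edges meeting at D involve a:
2·Area = [((-4)·a − (-9)·3) + ((-9)·(-5) − (-6)·a)] + 86
       = 2·a + 158 = 172
⇒ a = 7.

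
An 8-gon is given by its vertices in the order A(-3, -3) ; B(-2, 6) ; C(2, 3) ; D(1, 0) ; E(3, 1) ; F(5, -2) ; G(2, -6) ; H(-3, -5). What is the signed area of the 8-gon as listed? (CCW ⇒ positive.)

Apply Gauss's area formula: 2A = Σ (x_i·y_{i+1} − x_{i+1}·y_i), indices taken mod 8.
Cross-terms: -24, -18, -3, 1, -11, -26, -28, -6  ⇒  Σ = -115
Signed area = Σ/2 = -57.5 (negative ⇒ clockwise traversal).

-57.5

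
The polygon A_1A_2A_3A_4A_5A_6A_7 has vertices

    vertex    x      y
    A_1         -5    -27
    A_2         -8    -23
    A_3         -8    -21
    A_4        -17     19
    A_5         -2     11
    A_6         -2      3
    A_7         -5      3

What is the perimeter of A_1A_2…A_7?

|A_1A_2| = √((-3)² + (4)²) = √25 = 5
|A_2A_3| = √((0)² + (2)²) = √4 = 2
|A_3A_4| = √((-9)² + (40)²) = √1681 = 41
|A_4A_5| = √((15)² + (-8)²) = √289 = 17
|A_5A_6| = √((0)² + (-8)²) = √64 = 8
|A_6A_7| = √((-3)² + (0)²) = √9 = 3
|A_7A_1| = √((0)² + (-30)²) = √900 = 30
Perimeter = 5 + 2 + 41 + 17 + 8 + 3 + 30 = 106.

106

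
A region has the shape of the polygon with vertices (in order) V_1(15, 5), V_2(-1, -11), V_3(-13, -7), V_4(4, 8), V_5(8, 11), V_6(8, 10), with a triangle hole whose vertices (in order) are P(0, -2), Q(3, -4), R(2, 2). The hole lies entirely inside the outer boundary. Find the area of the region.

Outer boundary:
Cross-terms: -160, -136, -76, -20, -8, -110  ⇒  Σ = -510
Area = |Σ|/2 = 255.
Hole:
Apply Gauss's area formula: 2A = Σ (x_i·y_{i+1} − x_{i+1}·y_i), indices taken mod 3.
Cross-terms: 6, 14, -4  ⇒  Σ = 16
Area = |Σ|/2 = 8.
Net area = 255 − 8 = 247.

247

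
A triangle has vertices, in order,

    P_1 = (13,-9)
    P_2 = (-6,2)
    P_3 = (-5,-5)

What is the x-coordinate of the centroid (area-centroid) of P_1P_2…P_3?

Apply Gauss's area formula. First the cross-terms c_i = x_i·y_{i+1} − x_{i+1}·y_i:
  -28, 40, 110  ⇒  2A = 122, A = 61.
Then Σ (x_i + x_{i+1})·c_i = 244, so x̄ = 244 / (6·61) = 2/3.

2/3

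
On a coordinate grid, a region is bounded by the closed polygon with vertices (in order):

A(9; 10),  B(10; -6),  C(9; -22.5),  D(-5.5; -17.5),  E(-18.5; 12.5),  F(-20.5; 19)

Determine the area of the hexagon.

735

Apply the shoelace formula: 2A = Σ (x_i·y_{i+1} − x_{i+1}·y_i), indices taken mod 6.
A→B: (9)(-6) − (10)(10) = -154
B→C: (10)(-22.5) − (9)(-6) = -171
C→D: (9)(-17.5) − (-5.5)(-22.5) = -281.25
D→E: (-5.5)(12.5) − (-18.5)(-17.5) = -392.5
E→F: (-18.5)(19) − (-20.5)(12.5) = -95.25
F→A: (-20.5)(10) − (9)(19) = -376
Σ = -1470
Area = |Σ|/2 = 735.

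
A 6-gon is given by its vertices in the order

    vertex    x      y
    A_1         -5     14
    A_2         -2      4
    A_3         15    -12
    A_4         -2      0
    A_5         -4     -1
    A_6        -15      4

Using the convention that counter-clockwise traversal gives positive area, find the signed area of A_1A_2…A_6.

-135.5

Apply the shoelace formula: 2A = Σ (x_i·y_{i+1} − x_{i+1}·y_i), indices taken mod 6.
A_1→A_2: (-5)(4) − (-2)(14) = 8
A_2→A_3: (-2)(-12) − (15)(4) = -36
A_3→A_4: (15)(0) − (-2)(-12) = -24
A_4→A_5: (-2)(-1) − (-4)(0) = 2
A_5→A_6: (-4)(4) − (-15)(-1) = -31
A_6→A_1: (-15)(14) − (-5)(4) = -190
Σ = -271
Signed area = Σ/2 = -135.5 (negative ⇒ clockwise traversal).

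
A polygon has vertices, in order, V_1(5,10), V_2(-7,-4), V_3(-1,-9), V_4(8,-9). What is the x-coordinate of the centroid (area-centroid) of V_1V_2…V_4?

Apply Gauss's area formula. First the cross-terms c_i = x_i·y_{i+1} − x_{i+1}·y_i:
  50, 59, 81, 125  ⇒  2A = 315, A = 157.5.
Then Σ (x_i + x_{i+1})·c_i = 1620, so x̄ = 1620 / (6·157.5) = 12/7.

12/7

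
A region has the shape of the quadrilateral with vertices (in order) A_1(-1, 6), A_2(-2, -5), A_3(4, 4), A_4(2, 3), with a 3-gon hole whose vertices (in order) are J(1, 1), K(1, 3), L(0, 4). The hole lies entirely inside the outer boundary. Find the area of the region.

23

Outer boundary:
Σ = (17) + (12) + (4) + (15) = 48
Area = |Σ|/2 = 24.
Hole:
Σ = (2) + (4) + (-4) = 2
Area = |Σ|/2 = 1.
Net area = 24 − 1 = 23.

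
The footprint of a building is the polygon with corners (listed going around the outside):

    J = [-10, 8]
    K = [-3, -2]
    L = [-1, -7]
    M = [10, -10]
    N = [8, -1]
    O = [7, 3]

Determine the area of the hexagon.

Apply the shoelace (surveyor's) formula: 2A = Σ (x_i·y_{i+1} − x_{i+1}·y_i), indices taken mod 6.
Σ = (44) + (19) + (80) + (70) + (31) + (86) = 330
Area = |Σ|/2 = 165.

165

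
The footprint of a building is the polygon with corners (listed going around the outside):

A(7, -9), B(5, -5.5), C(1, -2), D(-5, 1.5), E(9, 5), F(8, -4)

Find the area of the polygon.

Apply the shoelace (surveyor's) formula: 2A = Σ (x_i·y_{i+1} − x_{i+1}·y_i), indices taken mod 6.
Σ = (6.5) + (-4.5) + (-8.5) + (-38.5) + (-76) + (-44) = -165
Area = |Σ|/2 = 82.5.

82.5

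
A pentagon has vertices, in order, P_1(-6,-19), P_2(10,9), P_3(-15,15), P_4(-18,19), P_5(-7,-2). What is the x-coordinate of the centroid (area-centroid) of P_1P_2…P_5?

Apply Gauss's area formula. First the cross-terms c_i = x_i·y_{i+1} − x_{i+1}·y_i:
  136, 285, -15, 169, 121  ⇒  2A = 696, A = 348.
Then Σ (x_i + x_{i+1})·c_i = -6184, so x̄ = -6184 / (6·348) = -773/261.

-773/261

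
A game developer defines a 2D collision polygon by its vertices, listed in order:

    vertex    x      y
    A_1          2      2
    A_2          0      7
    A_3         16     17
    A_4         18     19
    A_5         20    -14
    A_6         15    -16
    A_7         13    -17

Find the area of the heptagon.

Apply the shoelace (surveyor's) formula: 2A = Σ (x_i·y_{i+1} − x_{i+1}·y_i), indices taken mod 7.
Cross-terms: 14, -112, -2, -632, -110, -47, 60  ⇒  Σ = -829
Area = |Σ|/2 = 414.5.

414.5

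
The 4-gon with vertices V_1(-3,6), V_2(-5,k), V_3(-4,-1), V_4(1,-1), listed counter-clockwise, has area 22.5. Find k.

2

Write out the shoelace sum; only the two edges meeting at V_2 involve k:
2·Area = [((-3)·k − (-5)·6) + ((-5)·(-1) − (-4)·k)] + 8
       = 1·k + 43 = 45
⇒ k = 2.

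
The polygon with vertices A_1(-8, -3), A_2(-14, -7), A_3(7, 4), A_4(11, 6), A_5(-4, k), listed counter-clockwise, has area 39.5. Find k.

2

Write out the shoelace sum; only the two edges meeting at A_5 involve k:
2·Area = [(11·k − (-4)·6) + ((-4)·(-3) − (-8)·k)] + 5
       = 19·k + 41 = 79
⇒ k = 2.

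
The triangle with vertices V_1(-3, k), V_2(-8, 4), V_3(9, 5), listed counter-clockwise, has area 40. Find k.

9

The doubled signed area Σ (x_i y_{i+1} − x_{i+1} y_i) is linear in k.
With k=0 it equals -73; the coefficient of k is 17 (from the two edges through V_1).
So 17·k + -73 = 2·40 = 80 ⇒ k = 9.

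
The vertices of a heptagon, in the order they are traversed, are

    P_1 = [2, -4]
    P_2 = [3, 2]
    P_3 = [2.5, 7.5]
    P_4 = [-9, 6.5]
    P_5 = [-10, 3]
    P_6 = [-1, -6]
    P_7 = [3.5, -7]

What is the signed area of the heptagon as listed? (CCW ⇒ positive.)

123.125

P_1→P_2: (2)(2) − (3)(-4) = 16
P_2→P_3: (3)(7.5) − (2.5)(2) = 17.5
P_3→P_4: (2.5)(6.5) − (-9)(7.5) = 83.75
P_4→P_5: (-9)(3) − (-10)(6.5) = 38
P_5→P_6: (-10)(-6) − (-1)(3) = 63
P_6→P_7: (-1)(-7) − (3.5)(-6) = 28
P_7→P_1: (3.5)(-4) − (2)(-7) = 0
Σ = 246.25
Signed area = Σ/2 = 123.125 (positive ⇒ counter-clockwise traversal).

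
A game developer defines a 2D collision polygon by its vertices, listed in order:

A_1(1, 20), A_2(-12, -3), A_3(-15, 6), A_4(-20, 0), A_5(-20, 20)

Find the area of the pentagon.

Σ = (237) + (-117) + (120) + (-400) + (-420) = -580
Area = |Σ|/2 = 290.

290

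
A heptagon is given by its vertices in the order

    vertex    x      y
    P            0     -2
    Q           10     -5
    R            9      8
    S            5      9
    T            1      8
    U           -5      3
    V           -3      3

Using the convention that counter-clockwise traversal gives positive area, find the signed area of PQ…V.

Apply the shoelace formula: 2A = Σ (x_i·y_{i+1} − x_{i+1}·y_i), indices taken mod 7.
Σ = (20) + (125) + (41) + (31) + (43) + (-6) + (6) = 260
Signed area = Σ/2 = 130 (positive ⇒ counter-clockwise traversal).

130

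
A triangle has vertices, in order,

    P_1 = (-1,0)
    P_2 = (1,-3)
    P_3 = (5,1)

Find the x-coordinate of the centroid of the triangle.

Apply Gauss's area formula. First the cross-terms c_i = x_i·y_{i+1} − x_{i+1}·y_i:
  3, 16, 1  ⇒  2A = 20, A = 10.
Then Σ (x_i + x_{i+1})·c_i = 100, so x̄ = 100 / (6·10) = 5/3.

5/3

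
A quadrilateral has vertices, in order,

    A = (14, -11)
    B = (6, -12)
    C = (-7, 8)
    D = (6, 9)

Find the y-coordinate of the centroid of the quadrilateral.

Apply the surveyor's formula. First the cross-terms c_i = x_i·y_{i+1} − x_{i+1}·y_i:
  -102, -36, -111, -192  ⇒  2A = -441, A = -220.5.
Then Σ (y_i + y_{i+1})·c_i = 987, so ȳ = 987 / (6·(-220.5)) = -47/63.

-47/63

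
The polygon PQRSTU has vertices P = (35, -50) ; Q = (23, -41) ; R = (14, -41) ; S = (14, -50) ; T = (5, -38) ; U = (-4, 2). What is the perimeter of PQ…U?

|PQ| = √((-12)² + (9)²) = √225 = 15
|QR| = √((-9)² + (0)²) = √81 = 9
|RS| = √((0)² + (-9)²) = √81 = 9
|ST| = √((-9)² + (12)²) = √225 = 15
|TU| = √((-9)² + (40)²) = √1681 = 41
|UP| = √((39)² + (-52)²) = √4225 = 65
Perimeter = 15 + 9 + 9 + 15 + 41 + 65 = 154.

154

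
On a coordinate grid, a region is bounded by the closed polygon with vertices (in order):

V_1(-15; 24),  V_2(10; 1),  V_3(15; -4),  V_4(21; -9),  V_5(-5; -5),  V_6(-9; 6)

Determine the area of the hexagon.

356

Apply the surveyor's formula: 2A = Σ (x_i·y_{i+1} − x_{i+1}·y_i), indices taken mod 6.
Σ = (-255) + (-55) + (-51) + (-150) + (-75) + (-126) = -712
Area = |Σ|/2 = 356.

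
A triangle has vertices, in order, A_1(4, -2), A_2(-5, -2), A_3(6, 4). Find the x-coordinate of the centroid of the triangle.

Apply the surveyor's formula. First the cross-terms c_i = x_i·y_{i+1} − x_{i+1}·y_i:
  -18, -8, -28  ⇒  2A = -54, A = -27.
Then Σ (x_i + x_{i+1})·c_i = -270, so x̄ = -270 / (6·(-27)) = 5/3.

5/3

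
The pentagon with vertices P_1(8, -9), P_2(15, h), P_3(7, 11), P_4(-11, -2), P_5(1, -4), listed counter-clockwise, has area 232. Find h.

-12

The doubled signed area Σ (x_i y_{i+1} − x_{i+1} y_i) is linear in h.
With h=0 it equals 476; the coefficient of h is 1 (from the two edges through P_2).
So 1·h + 476 = 2·232 = 464 ⇒ h = -12.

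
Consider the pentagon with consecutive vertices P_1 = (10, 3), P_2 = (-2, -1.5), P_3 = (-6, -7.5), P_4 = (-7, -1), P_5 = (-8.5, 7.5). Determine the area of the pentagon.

105.5

Cross-terms: -9, 6, -46.5, -61, -100.5  ⇒  Σ = -211
Area = |Σ|/2 = 105.5.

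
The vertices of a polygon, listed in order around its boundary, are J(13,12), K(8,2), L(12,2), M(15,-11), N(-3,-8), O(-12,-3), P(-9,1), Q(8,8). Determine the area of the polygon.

303.5

Apply the shoelace (surveyor's) formula: 2A = Σ (x_i·y_{i+1} − x_{i+1}·y_i), indices taken mod 8.
Σ = (-70) + (-8) + (-162) + (-153) + (-87) + (-39) + (-80) + (-8) = -607
Area = |Σ|/2 = 303.5.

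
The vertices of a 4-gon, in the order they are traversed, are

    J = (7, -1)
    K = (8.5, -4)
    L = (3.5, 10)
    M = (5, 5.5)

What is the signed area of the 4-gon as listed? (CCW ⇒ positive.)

Apply the shoelace formula: 2A = Σ (x_i·y_{i+1} − x_{i+1}·y_i), indices taken mod 4.
J→K: (7)(-4) − (8.5)(-1) = -19.5
K→L: (8.5)(10) − (3.5)(-4) = 99
L→M: (3.5)(5.5) − (5)(10) = -30.75
M→J: (5)(-1) − (7)(5.5) = -43.5
Σ = 5.25
Signed area = Σ/2 = 2.625 (positive ⇒ counter-clockwise traversal).

2.625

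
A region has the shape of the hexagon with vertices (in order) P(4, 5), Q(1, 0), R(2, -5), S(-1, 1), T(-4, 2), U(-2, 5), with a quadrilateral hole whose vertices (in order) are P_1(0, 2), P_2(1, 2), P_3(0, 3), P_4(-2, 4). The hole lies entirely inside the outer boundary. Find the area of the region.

Outer boundary:
Apply the shoelace (surveyor's) formula: 2A = Σ (x_i·y_{i+1} − x_{i+1}·y_i), indices taken mod 6.
Cross-terms: -5, -5, -3, 2, -16, -30  ⇒  Σ = -57
Area = |Σ|/2 = 28.5.
Hole:
P_1→P_2: (0)(2) − (1)(2) = -2
P_2→P_3: (1)(3) − (0)(2) = 3
P_3→P_4: (0)(4) − (-2)(3) = 6
P_4→P_1: (-2)(2) − (0)(4) = -4
Σ = 3
Area = |Σ|/2 = 1.5.
Net area = 28.5 − 1.5 = 27.

27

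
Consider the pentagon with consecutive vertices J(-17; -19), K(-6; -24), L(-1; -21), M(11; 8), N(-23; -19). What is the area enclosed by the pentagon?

354

Apply the shoelace (surveyor's) formula: 2A = Σ (x_i·y_{i+1} − x_{i+1}·y_i), indices taken mod 5.
Cross-terms: 294, 102, 223, -25, 114  ⇒  Σ = 708
Area = |Σ|/2 = 354.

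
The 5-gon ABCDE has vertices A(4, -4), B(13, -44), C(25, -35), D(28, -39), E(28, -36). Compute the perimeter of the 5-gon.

|AB| = √((9)² + (-40)²) = √1681 = 41
|BC| = √((12)² + (9)²) = √225 = 15
|CD| = √((3)² + (-4)²) = √25 = 5
|DE| = √((0)² + (3)²) = √9 = 3
|EA| = √((-24)² + (32)²) = √1600 = 40
Perimeter = 41 + 15 + 5 + 3 + 40 = 104.

104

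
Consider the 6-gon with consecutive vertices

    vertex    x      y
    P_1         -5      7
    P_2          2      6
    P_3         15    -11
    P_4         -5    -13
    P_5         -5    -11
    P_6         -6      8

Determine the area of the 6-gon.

262

Apply the surveyor's formula: 2A = Σ (x_i·y_{i+1} − x_{i+1}·y_i), indices taken mod 6.
Σ = (-44) + (-112) + (-250) + (-10) + (-106) + (-2) = -524
Area = |Σ|/2 = 262.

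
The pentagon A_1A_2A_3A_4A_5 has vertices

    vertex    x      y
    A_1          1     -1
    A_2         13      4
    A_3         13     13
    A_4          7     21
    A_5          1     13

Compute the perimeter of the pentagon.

56

|A_1A_2| = √((12)² + (5)²) = √169 = 13
|A_2A_3| = √((0)² + (9)²) = √81 = 9
|A_3A_4| = √((-6)² + (8)²) = √100 = 10
|A_4A_5| = √((-6)² + (-8)²) = √100 = 10
|A_5A_1| = √((0)² + (-14)²) = √196 = 14
Perimeter = 13 + 9 + 10 + 10 + 14 = 56.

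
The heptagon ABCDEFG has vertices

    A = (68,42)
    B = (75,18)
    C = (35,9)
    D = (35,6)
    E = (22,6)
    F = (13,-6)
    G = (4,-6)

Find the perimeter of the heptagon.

|AB| = √((7)² + (-24)²) = √625 = 25
|BC| = √((-40)² + (-9)²) = √1681 = 41
|CD| = √((0)² + (-3)²) = √9 = 3
|DE| = √((-13)² + (0)²) = √169 = 13
|EF| = √((-9)² + (-12)²) = √225 = 15
|FG| = √((-9)² + (0)²) = √81 = 9
|GA| = √((64)² + (48)²) = √6400 = 80
Perimeter = 25 + 41 + 3 + 13 + 15 + 9 + 80 = 186.

186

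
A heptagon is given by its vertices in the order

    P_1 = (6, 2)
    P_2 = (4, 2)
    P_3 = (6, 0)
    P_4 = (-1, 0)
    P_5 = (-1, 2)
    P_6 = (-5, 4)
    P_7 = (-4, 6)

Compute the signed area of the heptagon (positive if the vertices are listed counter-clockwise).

-31

Σ = (4) + (-12) + (0) + (-2) + (6) + (-14) + (-44) = -62
Signed area = Σ/2 = -31 (negative ⇒ clockwise traversal).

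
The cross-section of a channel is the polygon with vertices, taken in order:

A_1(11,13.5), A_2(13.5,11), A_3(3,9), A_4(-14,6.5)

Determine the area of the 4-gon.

Σ = (-61.25) + (88.5) + (145.5) + (-260.5) = -87.75
Area = |Σ|/2 = 43.875.

43.875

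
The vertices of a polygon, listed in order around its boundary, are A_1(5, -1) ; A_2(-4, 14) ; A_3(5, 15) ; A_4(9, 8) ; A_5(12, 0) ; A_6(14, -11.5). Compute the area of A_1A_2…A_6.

Σ = (66) + (-130) + (-95) + (-96) + (-138) + (43.5) = -349.5
Area = |Σ|/2 = 174.75.

174.75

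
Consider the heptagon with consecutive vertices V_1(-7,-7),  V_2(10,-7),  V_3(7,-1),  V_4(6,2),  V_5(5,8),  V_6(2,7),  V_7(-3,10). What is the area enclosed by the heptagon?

Apply Gauss's area formula: 2A = Σ (x_i·y_{i+1} − x_{i+1}·y_i), indices taken mod 7.
V_1→V_2: (-7)(-7) − (10)(-7) = 119
V_2→V_3: (10)(-1) − (7)(-7) = 39
V_3→V_4: (7)(2) − (6)(-1) = 20
V_4→V_5: (6)(8) − (5)(2) = 38
V_5→V_6: (5)(7) − (2)(8) = 19
V_6→V_7: (2)(10) − (-3)(7) = 41
V_7→V_1: (-3)(-7) − (-7)(10) = 91
Σ = 367
Area = |Σ|/2 = 183.5.

183.5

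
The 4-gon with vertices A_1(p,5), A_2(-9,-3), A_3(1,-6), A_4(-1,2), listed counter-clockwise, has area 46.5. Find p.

0

The doubled signed area Σ (x_i y_{i+1} − x_{i+1} y_i) is linear in p.
With p=0 it equals 93; the coefficient of p is -5 (from the two edges through A_1).
So -5·p + 93 = 2·46.5 = 93 ⇒ p = 0.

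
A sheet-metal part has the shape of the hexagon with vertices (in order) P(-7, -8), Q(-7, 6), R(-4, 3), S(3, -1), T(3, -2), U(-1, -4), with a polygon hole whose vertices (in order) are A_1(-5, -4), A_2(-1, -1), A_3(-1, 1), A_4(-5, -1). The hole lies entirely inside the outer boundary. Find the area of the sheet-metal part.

58.5

Outer boundary:
Σ = (-98) + (3) + (-5) + (-3) + (-14) + (-20) = -137
Area = |Σ|/2 = 68.5.
Hole:
Apply the surveyor's formula: 2A = Σ (x_i·y_{i+1} − x_{i+1}·y_i), indices taken mod 4.
Σ = (1) + (-2) + (6) + (15) = 20
Area = |Σ|/2 = 10.
Net area = 68.5 − 10 = 58.5.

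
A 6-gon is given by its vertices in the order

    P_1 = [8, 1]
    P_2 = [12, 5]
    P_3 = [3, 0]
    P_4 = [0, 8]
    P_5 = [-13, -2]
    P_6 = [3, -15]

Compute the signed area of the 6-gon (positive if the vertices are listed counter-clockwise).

232.5

Apply the surveyor's formula: 2A = Σ (x_i·y_{i+1} − x_{i+1}·y_i), indices taken mod 6.
Cross-terms: 28, -15, 24, 104, 201, 123  ⇒  Σ = 465
Signed area = Σ/2 = 232.5 (positive ⇒ counter-clockwise traversal).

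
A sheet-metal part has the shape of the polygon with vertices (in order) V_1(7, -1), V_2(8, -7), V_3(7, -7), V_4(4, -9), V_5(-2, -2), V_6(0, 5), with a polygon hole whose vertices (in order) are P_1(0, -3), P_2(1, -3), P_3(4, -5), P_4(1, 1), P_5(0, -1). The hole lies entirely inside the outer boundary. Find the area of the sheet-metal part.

Outer boundary:
Apply the shoelace formula: 2A = Σ (x_i·y_{i+1} − x_{i+1}·y_i), indices taken mod 6.
V_1→V_2: (7)(-7) − (8)(-1) = -41
V_2→V_3: (8)(-7) − (7)(-7) = -7
V_3→V_4: (7)(-9) − (4)(-7) = -35
V_4→V_5: (4)(-2) − (-2)(-9) = -26
V_5→V_6: (-2)(5) − (0)(-2) = -10
V_6→V_1: (0)(-1) − (7)(5) = -35
Σ = -154
Area = |Σ|/2 = 77.
Hole:
Apply the shoelace (surveyor's) formula: 2A = Σ (x_i·y_{i+1} − x_{i+1}·y_i), indices taken mod 5.
Cross-terms: 3, 7, 9, -1, 0  ⇒  Σ = 18
Area = |Σ|/2 = 9.
Net area = 77 − 9 = 68.

68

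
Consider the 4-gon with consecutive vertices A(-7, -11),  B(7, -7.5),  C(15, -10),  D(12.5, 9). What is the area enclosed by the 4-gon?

Apply Gauss's area formula: 2A = Σ (x_i·y_{i+1} − x_{i+1}·y_i), indices taken mod 4.
Σ = (129.5) + (42.5) + (260) + (-74.5) = 357.5
Area = |Σ|/2 = 178.75.

178.75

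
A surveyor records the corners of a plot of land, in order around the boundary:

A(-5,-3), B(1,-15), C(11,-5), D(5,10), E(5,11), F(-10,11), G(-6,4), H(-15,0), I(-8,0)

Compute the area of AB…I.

326.5

Apply the shoelace formula: 2A = Σ (x_i·y_{i+1} − x_{i+1}·y_i), indices taken mod 9.
Cross-terms: 78, 160, 135, 5, 165, 26, 60, 0, 24  ⇒  Σ = 653
Area = |Σ|/2 = 326.5.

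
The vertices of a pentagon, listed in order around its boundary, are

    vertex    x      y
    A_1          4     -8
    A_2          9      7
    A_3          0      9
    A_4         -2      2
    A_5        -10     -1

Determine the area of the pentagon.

Cross-terms: 100, 81, 18, 22, 84  ⇒  Σ = 305
Area = |Σ|/2 = 152.5.

152.5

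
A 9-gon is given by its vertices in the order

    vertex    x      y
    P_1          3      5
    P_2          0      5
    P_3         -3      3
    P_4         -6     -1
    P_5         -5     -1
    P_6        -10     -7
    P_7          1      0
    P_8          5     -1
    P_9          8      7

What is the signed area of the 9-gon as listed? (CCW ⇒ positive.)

72.5

Cross-terms: 15, 15, 21, 1, 25, 7, -1, 43, 19  ⇒  Σ = 145
Signed area = Σ/2 = 72.5 (positive ⇒ counter-clockwise traversal).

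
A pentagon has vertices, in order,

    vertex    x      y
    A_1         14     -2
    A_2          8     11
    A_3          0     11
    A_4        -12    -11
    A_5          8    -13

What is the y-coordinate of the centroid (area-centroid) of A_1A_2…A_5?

-61/30

Apply Gauss's area formula. First the cross-terms c_i = x_i·y_{i+1} − x_{i+1}·y_i:
  170, 88, 132, 244, 166  ⇒  2A = 800, A = 400.
Then Σ (y_i + y_{i+1})·c_i = -4880, so ȳ = -4880 / (6·400) = -61/30.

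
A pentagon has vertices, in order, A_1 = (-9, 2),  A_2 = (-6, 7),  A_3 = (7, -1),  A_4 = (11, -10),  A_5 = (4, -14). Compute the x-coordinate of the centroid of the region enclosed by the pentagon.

Apply the surveyor's formula. First the cross-terms c_i = x_i·y_{i+1} − x_{i+1}·y_i:
  -51, -43, -59, -114, -118  ⇒  2A = -385, A = -192.5.
Then Σ (x_i + x_{i+1})·c_i = -1460, so x̄ = -1460 / (6·(-192.5)) = 292/231.

292/231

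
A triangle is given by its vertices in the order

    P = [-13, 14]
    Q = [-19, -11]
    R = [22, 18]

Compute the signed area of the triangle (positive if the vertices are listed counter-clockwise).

Σ = (409) + (-100) + (542) = 851
Signed area = Σ/2 = 425.5 (positive ⇒ counter-clockwise traversal).

425.5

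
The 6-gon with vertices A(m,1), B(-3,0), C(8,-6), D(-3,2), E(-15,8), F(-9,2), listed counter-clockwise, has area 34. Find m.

Write out the shoelace sum; only the two edges meeting at A involve m:
2·Area = [((-9)·1 − m·2) + (m·0 − (-3)·1)] + 64
       = -2·m + 58 = 68
⇒ m = -5.

-5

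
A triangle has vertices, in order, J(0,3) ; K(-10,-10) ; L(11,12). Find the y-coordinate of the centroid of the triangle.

5/3

Apply the surveyor's formula. First the cross-terms c_i = x_i·y_{i+1} − x_{i+1}·y_i:
  30, -10, 33  ⇒  2A = 53, A = 26.5.
Then Σ (y_i + y_{i+1})·c_i = 265, so ȳ = 265 / (6·26.5) = 5/3.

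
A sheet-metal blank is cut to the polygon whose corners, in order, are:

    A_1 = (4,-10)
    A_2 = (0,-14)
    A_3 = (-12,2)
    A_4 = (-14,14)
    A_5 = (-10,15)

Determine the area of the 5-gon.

Apply the surveyor's formula: 2A = Σ (x_i·y_{i+1} − x_{i+1}·y_i), indices taken mod 5.
Σ = (-56) + (-168) + (-140) + (-70) + (40) = -394
Area = |Σ|/2 = 197.

197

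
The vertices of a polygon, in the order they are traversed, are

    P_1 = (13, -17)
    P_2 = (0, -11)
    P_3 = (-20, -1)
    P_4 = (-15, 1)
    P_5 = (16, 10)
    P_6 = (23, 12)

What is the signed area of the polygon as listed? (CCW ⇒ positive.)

Cross-terms: -143, -220, -35, -166, -38, -547  ⇒  Σ = -1149
Signed area = Σ/2 = -574.5 (negative ⇒ clockwise traversal).

-574.5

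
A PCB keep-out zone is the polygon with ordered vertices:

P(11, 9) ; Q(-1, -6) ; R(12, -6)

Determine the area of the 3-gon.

97.5

Apply the surveyor's formula: 2A = Σ (x_i·y_{i+1} − x_{i+1}·y_i), indices taken mod 3.
P→Q: (11)(-6) − (-1)(9) = -57
Q→R: (-1)(-6) − (12)(-6) = 78
R→P: (12)(9) − (11)(-6) = 174
Σ = 195
Area = |Σ|/2 = 97.5.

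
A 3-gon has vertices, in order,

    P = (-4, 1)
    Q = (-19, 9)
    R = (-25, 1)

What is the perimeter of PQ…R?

|PQ| = √((-15)² + (8)²) = √289 = 17
|QR| = √((-6)² + (-8)²) = √100 = 10
|RP| = √((21)² + (0)²) = √441 = 21
Perimeter = 17 + 10 + 21 = 48.

48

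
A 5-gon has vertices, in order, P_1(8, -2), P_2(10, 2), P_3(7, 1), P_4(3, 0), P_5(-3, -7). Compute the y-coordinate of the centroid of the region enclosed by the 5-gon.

Apply Gauss's area formula. First the cross-terms c_i = x_i·y_{i+1} − x_{i+1}·y_i:
  36, -4, -3, -21, 62  ⇒  2A = 70, A = 35.
Then Σ (y_i + y_{i+1})·c_i = -426, so ȳ = -426 / (6·35) = -71/35.

-71/35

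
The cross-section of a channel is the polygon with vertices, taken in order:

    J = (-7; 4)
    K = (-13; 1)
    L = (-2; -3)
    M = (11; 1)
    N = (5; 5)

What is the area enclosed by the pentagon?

Apply the shoelace (surveyor's) formula: 2A = Σ (x_i·y_{i+1} − x_{i+1}·y_i), indices taken mod 5.
Cross-terms: 45, 41, 31, 50, 55  ⇒  Σ = 222
Area = |Σ|/2 = 111.

111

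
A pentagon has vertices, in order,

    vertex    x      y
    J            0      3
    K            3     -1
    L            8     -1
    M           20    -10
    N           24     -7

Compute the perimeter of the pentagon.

56

|JK| = √((3)² + (-4)²) = √25 = 5
|KL| = √((5)² + (0)²) = √25 = 5
|LM| = √((12)² + (-9)²) = √225 = 15
|MN| = √((4)² + (3)²) = √25 = 5
|NJ| = √((-24)² + (10)²) = √676 = 26
Perimeter = 5 + 5 + 15 + 5 + 26 = 56.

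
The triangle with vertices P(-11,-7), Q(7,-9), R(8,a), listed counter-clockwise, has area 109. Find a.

3

The doubled signed area Σ (x_i y_{i+1} − x_{i+1} y_i) is linear in a.
With a=0 it equals 164; the coefficient of a is 18 (from the two edges through R).
So 18·a + 164 = 2·109 = 218 ⇒ a = 3.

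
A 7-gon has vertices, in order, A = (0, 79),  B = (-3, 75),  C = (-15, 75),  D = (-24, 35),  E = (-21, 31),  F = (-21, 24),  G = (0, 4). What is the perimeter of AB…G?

174

|AB| = √((-3)² + (-4)²) = √25 = 5
|BC| = √((-12)² + (0)²) = √144 = 12
|CD| = √((-9)² + (-40)²) = √1681 = 41
|DE| = √((3)² + (-4)²) = √25 = 5
|EF| = √((0)² + (-7)²) = √49 = 7
|FG| = √((21)² + (-20)²) = √841 = 29
|GA| = √((0)² + (75)²) = √5625 = 75
Perimeter = 5 + 12 + 41 + 5 + 7 + 29 + 75 = 174.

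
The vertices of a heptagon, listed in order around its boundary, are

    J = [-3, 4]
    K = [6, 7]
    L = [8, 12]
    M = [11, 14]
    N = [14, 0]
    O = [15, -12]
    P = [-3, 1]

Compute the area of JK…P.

Apply the surveyor's formula: 2A = Σ (x_i·y_{i+1} − x_{i+1}·y_i), indices taken mod 7.
J→K: (-3)(7) − (6)(4) = -45
K→L: (6)(12) − (8)(7) = 16
L→M: (8)(14) − (11)(12) = -20
M→N: (11)(0) − (14)(14) = -196
N→O: (14)(-12) − (15)(0) = -168
O→P: (15)(1) − (-3)(-12) = -21
P→J: (-3)(4) − (-3)(1) = -9
Σ = -443
Area = |Σ|/2 = 221.5.

221.5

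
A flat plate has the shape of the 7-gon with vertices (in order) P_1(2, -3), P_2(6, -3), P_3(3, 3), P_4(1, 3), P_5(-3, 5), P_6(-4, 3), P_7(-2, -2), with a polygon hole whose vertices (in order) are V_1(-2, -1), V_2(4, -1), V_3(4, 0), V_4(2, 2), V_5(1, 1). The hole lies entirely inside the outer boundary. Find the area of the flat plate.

Outer boundary:
Apply the shoelace formula: 2A = Σ (x_i·y_{i+1} − x_{i+1}·y_i), indices taken mod 7.
Cross-terms: 12, 27, 6, 14, 11, 14, 10  ⇒  Σ = 94
Area = |Σ|/2 = 47.
Hole:
Apply Gauss's area formula: 2A = Σ (x_i·y_{i+1} − x_{i+1}·y_i), indices taken mod 5.
Σ = (6) + (4) + (8) + (0) + (1) = 19
Area = |Σ|/2 = 9.5.
Net area = 47 − 9.5 = 37.5.

37.5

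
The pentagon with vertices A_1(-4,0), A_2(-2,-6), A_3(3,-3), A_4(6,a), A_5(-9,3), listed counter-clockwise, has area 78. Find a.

Write out the shoelace sum; only the two edges meeting at A_4 involve a:
2·Area = [(3·a − 6·(-3)) + (6·3 − (-9)·a)] + 60
       = 12·a + 96 = 156
⇒ a = 5.

5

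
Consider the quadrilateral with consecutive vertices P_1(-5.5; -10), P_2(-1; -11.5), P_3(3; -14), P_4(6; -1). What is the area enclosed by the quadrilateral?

58.625

Σ = (53.25) + (48.5) + (81) + (-65.5) = 117.25
Area = |Σ|/2 = 58.625.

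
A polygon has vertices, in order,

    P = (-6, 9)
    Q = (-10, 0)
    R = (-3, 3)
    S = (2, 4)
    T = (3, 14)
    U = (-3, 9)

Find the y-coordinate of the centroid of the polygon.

985/154

Apply the shoelace formula. First the cross-terms c_i = x_i·y_{i+1} − x_{i+1}·y_i:
  90, -30, -18, 16, 69, 27  ⇒  2A = 154, A = 77.
Then Σ (y_i + y_{i+1})·c_i = 2955, so ȳ = 2955 / (6·77) = 985/154.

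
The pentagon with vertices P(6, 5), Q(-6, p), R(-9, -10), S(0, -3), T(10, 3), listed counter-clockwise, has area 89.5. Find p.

The doubled signed area Σ (x_i y_{i+1} − x_{i+1} y_i) is linear in p.
With p=0 it equals 179; the coefficient of p is 15 (from the two edges through Q).
So 15·p + 179 = 2·89.5 = 179 ⇒ p = 0.

0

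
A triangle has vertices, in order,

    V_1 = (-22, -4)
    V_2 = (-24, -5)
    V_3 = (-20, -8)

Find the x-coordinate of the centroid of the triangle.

Apply the surveyor's formula. First the cross-terms c_i = x_i·y_{i+1} − x_{i+1}·y_i:
  14, 92, -96  ⇒  2A = 10, A = 5.
Then Σ (x_i + x_{i+1})·c_i = -660, so x̄ = -660 / (6·5) = -22.

-22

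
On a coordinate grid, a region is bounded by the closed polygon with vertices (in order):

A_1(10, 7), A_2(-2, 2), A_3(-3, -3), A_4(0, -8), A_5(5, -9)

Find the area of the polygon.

117.5

Apply the surveyor's formula: 2A = Σ (x_i·y_{i+1} − x_{i+1}·y_i), indices taken mod 5.
A_1→A_2: (10)(2) − (-2)(7) = 34
A_2→A_3: (-2)(-3) − (-3)(2) = 12
A_3→A_4: (-3)(-8) − (0)(-3) = 24
A_4→A_5: (0)(-9) − (5)(-8) = 40
A_5→A_1: (5)(7) − (10)(-9) = 125
Σ = 235
Area = |Σ|/2 = 117.5.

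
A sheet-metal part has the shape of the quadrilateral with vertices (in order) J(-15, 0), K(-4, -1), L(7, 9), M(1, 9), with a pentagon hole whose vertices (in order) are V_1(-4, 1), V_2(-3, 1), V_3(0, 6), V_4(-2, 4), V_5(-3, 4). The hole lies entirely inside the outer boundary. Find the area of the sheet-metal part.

82.5

Outer boundary:
J→K: (-15)(-1) − (-4)(0) = 15
K→L: (-4)(9) − (7)(-1) = -29
L→M: (7)(9) − (1)(9) = 54
M→J: (1)(0) − (-15)(9) = 135
Σ = 175
Area = |Σ|/2 = 87.5.
Hole:
Cross-terms: -1, -18, 12, 4, 13  ⇒  Σ = 10
Area = |Σ|/2 = 5.
Net area = 87.5 − 5 = 82.5.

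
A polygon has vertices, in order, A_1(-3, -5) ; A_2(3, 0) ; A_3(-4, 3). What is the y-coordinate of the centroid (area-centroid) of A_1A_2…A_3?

Apply the shoelace formula. First the cross-terms c_i = x_i·y_{i+1} − x_{i+1}·y_i:
  15, 9, 29  ⇒  2A = 53, A = 26.5.
Then Σ (y_i + y_{i+1})·c_i = -106, so ȳ = -106 / (6·26.5) = -2/3.

-2/3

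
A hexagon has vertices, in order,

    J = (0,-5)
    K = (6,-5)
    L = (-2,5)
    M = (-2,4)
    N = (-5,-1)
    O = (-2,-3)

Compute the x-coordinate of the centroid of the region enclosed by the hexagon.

Apply the surveyor's formula. First the cross-terms c_i = x_i·y_{i+1} − x_{i+1}·y_i:
  30, 20, 2, 22, 13, 10  ⇒  2A = 97, A = 48.5.
Then Σ (x_i + x_{i+1})·c_i = -13, so x̄ = -13 / (6·48.5) = -13/291.

-13/291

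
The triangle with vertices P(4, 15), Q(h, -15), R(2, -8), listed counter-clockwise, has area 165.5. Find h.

-13

The doubled signed area Σ (x_i y_{i+1} − x_{i+1} y_i) is linear in h.
With h=0 it equals 32; the coefficient of h is -23 (from the two edges through Q).
So -23·h + 32 = 2·165.5 = 331 ⇒ h = -13.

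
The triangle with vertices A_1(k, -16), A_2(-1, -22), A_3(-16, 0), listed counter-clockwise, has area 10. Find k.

-6

Write out the shoelace sum; only the two edges meeting at A_1 involve k:
2·Area = [((-16)·(-16) − k·0) + (k·(-22) − (-1)·(-16))] + -352
       = -22·k + -112 = 20
⇒ k = -6.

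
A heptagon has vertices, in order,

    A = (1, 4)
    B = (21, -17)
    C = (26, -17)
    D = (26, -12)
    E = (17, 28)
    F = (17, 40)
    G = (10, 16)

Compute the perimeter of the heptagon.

|AB| = √((20)² + (-21)²) = √841 = 29
|BC| = √((5)² + (0)²) = √25 = 5
|CD| = √((0)² + (5)²) = √25 = 5
|DE| = √((-9)² + (40)²) = √1681 = 41
|EF| = √((0)² + (12)²) = √144 = 12
|FG| = √((-7)² + (-24)²) = √625 = 25
|GA| = √((-9)² + (-12)²) = √225 = 15
Perimeter = 29 + 5 + 5 + 41 + 12 + 25 + 15 = 132.

132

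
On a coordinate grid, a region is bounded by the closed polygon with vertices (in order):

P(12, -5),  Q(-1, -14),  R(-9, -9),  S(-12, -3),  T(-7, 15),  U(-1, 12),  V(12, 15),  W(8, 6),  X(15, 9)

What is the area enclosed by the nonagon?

Apply the shoelace formula: 2A = Σ (x_i·y_{i+1} − x_{i+1}·y_i), indices taken mod 9.
P→Q: (12)(-14) − (-1)(-5) = -173
Q→R: (-1)(-9) − (-9)(-14) = -117
R→S: (-9)(-3) − (-12)(-9) = -81
S→T: (-12)(15) − (-7)(-3) = -201
T→U: (-7)(12) − (-1)(15) = -69
U→V: (-1)(15) − (12)(12) = -159
V→W: (12)(6) − (8)(15) = -48
W→X: (8)(9) − (15)(6) = -18
X→P: (15)(-5) − (12)(9) = -183
Σ = -1049
Area = |Σ|/2 = 524.5.

524.5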